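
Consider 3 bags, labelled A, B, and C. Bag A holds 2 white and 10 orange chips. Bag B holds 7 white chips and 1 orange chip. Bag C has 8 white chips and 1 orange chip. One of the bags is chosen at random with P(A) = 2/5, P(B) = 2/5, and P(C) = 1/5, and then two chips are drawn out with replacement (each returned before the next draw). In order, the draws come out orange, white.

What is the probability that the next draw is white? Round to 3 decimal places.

The likelihood of the observed sequence under each hypothesis: P(data | bag A) = (10/12)(2/12) = 0.13889; P(data | bag B) = (1/8)(7/8) = 0.10938; P(data | bag C) = (1/9)(8/9) = 0.098765.
Multiplying each by its prior: 2/5 · 0.13889 = 0.055556, 2/5 · 0.10938 = 0.04375, 1/5 · 0.098765 = 0.019753; summing to 0.11906.
The posterior is then P(bag A | data) = 0.46662, P(bag B | data) = 0.36747, P(bag C | data) = 0.16591.
Averaging over the posterior, P(white next | data) = (1/6)(0.46662) + (7/8)(0.36747) + (8/9)(0.16591) = 0.54678.

0.547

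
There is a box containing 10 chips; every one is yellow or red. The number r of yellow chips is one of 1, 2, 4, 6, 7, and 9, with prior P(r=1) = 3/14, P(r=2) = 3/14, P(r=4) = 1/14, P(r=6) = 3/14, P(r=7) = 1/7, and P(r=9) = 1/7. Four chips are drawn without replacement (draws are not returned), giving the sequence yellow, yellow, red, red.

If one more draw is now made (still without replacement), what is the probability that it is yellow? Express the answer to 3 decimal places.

0.553

For each hypothesis, P(data | H) works out to: P(data | r = 1) = (1/10)(0/9) = 0; P(data | r = 2) = (2/10)(1/9)(8/8)(7/7) = 1/45; P(data | r = 4) = (4/10)(3/9)(6/8)(5/7) = 1/14; P(data | r = 6) = (6/10)(5/9)(4/8)(3/7) = 1/14; P(data | r = 7) = (7/10)(6/9)(3/8)(2/7) = 1/20; P(data | r = 9) = (9/10)(8/9)(1/8)(0/7) = 0.
Weighting by the prior gives 3/14 · 0 = 0, 3/14 · 1/45 = 1/210, 1/14 · 1/14 = 1/196, 3/14 · 1/14 = 3/196, 1/7 · 1/20 = 1/140, 1/7 · 0 = 0; summing to 19/588.
The posterior is then P(r = 1 | data) = 0, P(r = 2 | data) = 14/95, P(r = 4 | data) = 3/19, P(r = 6 | data) = 9/19, P(r = 7 | data) = 21/95, P(r = 9 | data) = 0.
Averaging over the posterior, P(yellow next | data) = (0)(14/95) + (1/3)(3/19) + (2/3)(9/19) + (5/6)(21/95) = 21/38.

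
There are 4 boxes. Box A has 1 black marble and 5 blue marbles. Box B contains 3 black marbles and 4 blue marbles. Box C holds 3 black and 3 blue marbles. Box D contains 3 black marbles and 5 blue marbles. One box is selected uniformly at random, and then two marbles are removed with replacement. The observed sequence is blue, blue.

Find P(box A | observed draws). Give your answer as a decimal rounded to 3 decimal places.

The likelihood of the observed sequence under each hypothesis: P(data | box A) = (5/6)(5/6) = 0.69444; P(data | box B) = (4/7)(4/7) = 0.32653; P(data | box C) = (3/6)(3/6) = 0.25; P(data | box D) = (5/8)(5/8) = 0.39062.
The prior-weighted likelihoods are 1/4 · 0.69444 = 0.17361, 1/4 · 0.32653 = 0.081633, 1/4 · 0.25 = 0.0625, 1/4 · 0.39062 = 0.097656; summing to 0.4154.
Therefore the posterior P(box A | data) = (0.17361) / (0.4154) = 0.41794.

0.418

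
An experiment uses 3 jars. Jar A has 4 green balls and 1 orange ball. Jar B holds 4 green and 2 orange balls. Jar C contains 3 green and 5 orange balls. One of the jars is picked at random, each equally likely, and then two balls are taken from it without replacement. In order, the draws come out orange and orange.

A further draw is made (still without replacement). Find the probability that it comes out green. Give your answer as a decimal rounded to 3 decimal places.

Under each hypothesis, the probability of the observed sequence is: P(data | jar A) = (1/5)(0/4) = 0; P(data | jar B) = (2/6)(1/5) = 1/15; P(data | jar C) = (5/8)(4/7) = 5/14.
The prior-weighted likelihoods are 1/3 · 0 = 0, 1/3 · 1/15 = 1/45, 1/3 · 5/14 = 5/42; with total 89/630.
The posterior is then P(jar A | data) = 0, P(jar B | data) = 14/89, P(jar C | data) = 75/89.
So P(green next | data) = Σ P(green next | H) P(H | data) = (1)(14/89) + (1/2)(75/89) = 103/178.

0.579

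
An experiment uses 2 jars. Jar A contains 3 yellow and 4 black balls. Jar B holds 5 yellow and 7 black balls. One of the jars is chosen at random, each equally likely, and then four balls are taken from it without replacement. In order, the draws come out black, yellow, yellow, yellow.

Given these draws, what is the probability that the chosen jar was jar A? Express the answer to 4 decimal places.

Under each hypothesis, the probability of the observed sequence is: P(data | jar A) = (4/7)(3/6)(2/5)(1/4) = 0.028571; P(data | jar B) = (7/12)(5/11)(4/10)(3/9) = 0.035354.
The prior-weighted likelihoods are 1/2 · 0.028571 = 0.014286, 1/2 · 0.035354 = 0.017677; with total 0.031962.
So P(jar A | data) = (0.014286) / (0.031962) = 0.44695.

0.4470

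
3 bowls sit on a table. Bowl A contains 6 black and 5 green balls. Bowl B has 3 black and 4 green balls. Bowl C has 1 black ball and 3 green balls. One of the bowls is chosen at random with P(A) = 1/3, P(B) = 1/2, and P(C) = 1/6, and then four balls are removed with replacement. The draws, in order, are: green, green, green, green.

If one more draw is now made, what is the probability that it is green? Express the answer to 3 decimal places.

0.636

Under each hypothesis, the probability of the observed sequence is: P(data | bowl A) = (5/11)(5/11)(5/11)(5/11) = 0.042688; P(data | bowl B) = (4/7)(4/7)(4/7)(4/7) = 0.10662; P(data | bowl C) = (3/4)(3/4)(3/4)(3/4) = 0.31641.
The prior-weighted likelihoods are 1/3 · 0.042688 = 0.014229, 1/2 · 0.10662 = 0.053311, 1/6 · 0.31641 = 0.052734; with total 0.12027.
Dividing through by the total gives posterior P(bowl A | data) = 0.11831, P(bowl B | data) = 0.44324, P(bowl C | data) = 0.43845.
The predictive probability is P(green next | data) = (5/11)(0.11831) + (4/7)(0.44324) + (3/4)(0.43845) = 0.63589.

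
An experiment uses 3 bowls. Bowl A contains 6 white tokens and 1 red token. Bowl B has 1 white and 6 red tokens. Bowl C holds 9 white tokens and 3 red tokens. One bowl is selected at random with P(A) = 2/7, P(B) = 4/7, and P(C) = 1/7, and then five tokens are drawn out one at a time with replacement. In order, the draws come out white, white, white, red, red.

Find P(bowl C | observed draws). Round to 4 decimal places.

Under each hypothesis, the probability of the observed sequence is: P(data | bowl A) = (6/7)(6/7)(6/7)(1/7)(1/7) = 0.012852; P(data | bowl B) = (1/7)(1/7)(1/7)(6/7)(6/7) = 0.002142; P(data | bowl C) = (9/12)(9/12)(9/12)(3/12)(3/12) = 0.026367.
The prior-weighted likelihoods are 2/7 · 0.012852 = 0.0036719, 4/7 · 0.002142 = 0.001224, 1/7 · 0.026367 = 0.0037667; with total 0.0086627.
So P(bowl C | data) = (0.0037667) / (0.0086627) = 0.43482.

0.4348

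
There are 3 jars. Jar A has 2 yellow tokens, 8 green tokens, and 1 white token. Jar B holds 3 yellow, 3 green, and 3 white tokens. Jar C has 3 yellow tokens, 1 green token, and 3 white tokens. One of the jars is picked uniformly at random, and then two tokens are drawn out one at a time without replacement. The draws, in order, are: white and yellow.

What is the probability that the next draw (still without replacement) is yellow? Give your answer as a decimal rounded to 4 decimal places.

0.3453

The likelihood of the observed sequence under each hypothesis: P(data | jar A) = (1/11)(2/10) = 0.018182; P(data | jar B) = (3/9)(3/8) = 0.125; P(data | jar C) = (3/7)(3/6) = 0.21429.
The prior-weighted likelihoods are 1/3 · 0.018182 = 0.0060606, 1/3 · 0.125 = 0.041667, 1/3 · 0.21429 = 0.071429; with total 0.11916.
The posterior is then P(jar A | data) = 0.050863, P(jar B | data) = 0.34968, P(jar C | data) = 0.59946.
Averaging over the posterior, P(yellow next | data) = (1/9)(0.050863) + (2/7)(0.34968) + (2/5)(0.59946) = 0.34534.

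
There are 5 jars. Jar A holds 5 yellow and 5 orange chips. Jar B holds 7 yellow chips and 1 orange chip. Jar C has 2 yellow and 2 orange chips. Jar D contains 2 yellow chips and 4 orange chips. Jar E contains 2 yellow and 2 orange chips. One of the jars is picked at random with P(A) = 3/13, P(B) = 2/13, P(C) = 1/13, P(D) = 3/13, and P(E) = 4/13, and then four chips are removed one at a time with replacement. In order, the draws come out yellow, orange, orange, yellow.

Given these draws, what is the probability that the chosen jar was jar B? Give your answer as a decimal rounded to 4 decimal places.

0.0356

For each hypothesis, P(data | H) works out to: P(data | jar A) = (5/10)(5/10)(5/10)(5/10) = 0.0625; P(data | jar B) = (7/8)(1/8)(1/8)(7/8) = 0.011963; P(data | jar C) = (2/4)(2/4)(2/4)(2/4) = 0.0625; P(data | jar D) = (2/6)(4/6)(4/6)(2/6) = 0.049383; P(data | jar E) = (2/4)(2/4)(2/4)(2/4) = 0.0625.
The prior-weighted likelihoods are 3/13 · 0.0625 = 0.014423, 2/13 · 0.011963 = 0.0018404, 1/13 · 0.0625 = 0.0048077, 3/13 · 0.049383 = 0.011396, 4/13 · 0.0625 = 0.019231; summing to 0.051698.
So P(jar B | data) = (0.0018404) / (0.051698) = 0.0356.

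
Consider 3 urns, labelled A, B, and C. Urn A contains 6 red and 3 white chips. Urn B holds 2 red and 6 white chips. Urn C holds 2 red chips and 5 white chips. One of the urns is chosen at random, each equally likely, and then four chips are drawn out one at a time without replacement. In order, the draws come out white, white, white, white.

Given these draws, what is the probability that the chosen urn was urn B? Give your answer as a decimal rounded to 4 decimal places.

For each hypothesis, P(data | H) works out to: P(data | urn A) = (3/9)(2/8)(1/7)(0/6) = 0; P(data | urn B) = (6/8)(5/7)(4/6)(3/5) = 3/14; P(data | urn C) = (5/7)(4/6)(3/5)(2/4) = 1/7.
The prior-weighted likelihoods are 1/3 · 0 = 0, 1/3 · 3/14 = 1/14, 1/3 · 1/7 = 1/21; these sum to 5/42.
Therefore the posterior P(urn B | data) = (1/14) / (5/42) = 3/5.

0.6000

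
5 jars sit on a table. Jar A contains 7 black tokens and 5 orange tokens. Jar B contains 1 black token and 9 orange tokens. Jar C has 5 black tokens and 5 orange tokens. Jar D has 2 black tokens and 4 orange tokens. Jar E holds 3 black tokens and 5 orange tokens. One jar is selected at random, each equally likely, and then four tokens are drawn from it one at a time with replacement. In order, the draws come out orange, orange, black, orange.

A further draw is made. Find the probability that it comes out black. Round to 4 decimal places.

Compute the likelihood of the observed sequence for each case: P(data | jar A) = (5/12)(5/12)(7/12)(5/12) = 0.042197; P(data | jar B) = (9/10)(9/10)(1/10)(9/10) = 0.0729; P(data | jar C) = (5/10)(5/10)(5/10)(5/10) = 0.0625; P(data | jar D) = (4/6)(4/6)(2/6)(4/6) = 0.098765; P(data | jar E) = (5/8)(5/8)(3/8)(5/8) = 0.091553.
Multiplying each by its prior: 1/5 · 0.042197 = 0.0084394, 1/5 · 0.0729 = 0.01458, 1/5 · 0.0625 = 0.0125, 1/5 · 0.098765 = 0.019753, 1/5 · 0.091553 = 0.018311; summing to 0.073583.
Dividing through by the total gives posterior P(jar A | data) = 0.11469, P(jar B | data) = 0.19814, P(jar C | data) = 0.16988, P(jar D | data) = 0.26845, P(jar E | data) = 0.24884.
So P(black next | data) = Σ P(black next | H) P(H | data) = (7/12)(0.11469) + (1/10)(0.19814) + (1/2)(0.16988) + (1/3)(0.26845) + (3/8)(0.24884) = 0.35445.

0.3545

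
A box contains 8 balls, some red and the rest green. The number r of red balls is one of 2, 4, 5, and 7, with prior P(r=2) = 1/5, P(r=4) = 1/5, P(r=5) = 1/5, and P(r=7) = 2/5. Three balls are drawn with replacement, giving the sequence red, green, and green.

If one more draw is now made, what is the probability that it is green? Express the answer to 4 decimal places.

The likelihood of the observed sequence under each hypothesis: P(data | r = 2) = (2/8)(6/8)(6/8) = 0.14062; P(data | r = 4) = (4/8)(4/8)(4/8) = 0.125; P(data | r = 5) = (5/8)(3/8)(3/8) = 0.087891; P(data | r = 7) = (7/8)(1/8)(1/8) = 0.013672.
Weighting by the prior gives 1/5 · 0.14062 = 0.028125, 1/5 · 0.125 = 0.025, 1/5 · 0.087891 = 0.017578, 2/5 · 0.013672 = 0.0054687; these sum to 0.076172.
Normalising, the posterior is P(r = 2 | data) = 0.36923, P(r = 4 | data) = 0.32821, P(r = 5 | data) = 0.23077, P(r = 7 | data) = 0.071795.
Averaging over the posterior, P(green next | data) = (3/4)(0.36923) + (1/2)(0.32821) + (3/8)(0.23077) + (1/8)(0.071795) = 0.53654.

0.5365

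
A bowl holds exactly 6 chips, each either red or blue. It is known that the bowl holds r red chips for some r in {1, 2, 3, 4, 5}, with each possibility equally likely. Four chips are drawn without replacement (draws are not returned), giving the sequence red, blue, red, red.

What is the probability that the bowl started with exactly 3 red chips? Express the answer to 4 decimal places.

0.1429

The likelihood of the observed sequence under each hypothesis: P(data | r = 1) = (1/6)(5/5)(0/4) = 0; P(data | r = 2) = (2/6)(4/5)(1/4)(0/3) = 0; P(data | r = 3) = (3/6)(3/5)(2/4)(1/3) = 1/20; P(data | r = 4) = (4/6)(2/5)(3/4)(2/3) = 2/15; P(data | r = 5) = (5/6)(1/5)(4/4)(3/3) = 1/6.
Multiplying each by its prior: 1/5 · 0 = 0, 1/5 · 0 = 0, 1/5 · 1/20 = 1/100, 1/5 · 2/15 = 2/75, 1/5 · 1/6 = 1/30; summing to 7/100.
Hence P(r = 3 | data) = (1/100) / (7/100) = 1/7.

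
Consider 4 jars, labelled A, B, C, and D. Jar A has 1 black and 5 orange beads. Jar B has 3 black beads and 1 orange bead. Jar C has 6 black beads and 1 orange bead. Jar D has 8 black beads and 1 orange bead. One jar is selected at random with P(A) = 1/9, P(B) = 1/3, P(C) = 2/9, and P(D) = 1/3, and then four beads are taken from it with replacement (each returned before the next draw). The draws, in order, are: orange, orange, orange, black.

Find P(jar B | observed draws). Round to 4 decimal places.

Under each hypothesis, the probability of the observed sequence is: P(data | jar A) = (5/6)(5/6)(5/6)(1/6) = 0.096451; P(data | jar B) = (1/4)(1/4)(1/4)(3/4) = 0.011719; P(data | jar C) = (1/7)(1/7)(1/7)(6/7) = 0.002499; P(data | jar D) = (1/9)(1/9)(1/9)(8/9) = 0.0012193.
Multiplying each by its prior: 1/9 · 0.096451 = 0.010717, 1/3 · 0.011719 = 0.0039062, 2/9 · 0.002499 = 0.00055532, 1/3 · 0.0012193 = 0.00040644; summing to 0.015585.
By Bayes' rule, P(jar B | data) = (0.0039062) / (0.015585) = 0.25065.

0.2506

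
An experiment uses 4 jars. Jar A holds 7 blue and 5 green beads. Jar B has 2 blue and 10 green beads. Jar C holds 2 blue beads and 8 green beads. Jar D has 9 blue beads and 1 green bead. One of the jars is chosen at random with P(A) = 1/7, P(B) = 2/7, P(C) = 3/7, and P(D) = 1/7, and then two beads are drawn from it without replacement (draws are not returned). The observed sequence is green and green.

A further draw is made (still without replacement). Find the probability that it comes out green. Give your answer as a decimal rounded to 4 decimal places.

0.7500

Under each hypothesis, the probability of the observed sequence is: P(data | jar A) = (5/12)(4/11) = 5/33; P(data | jar B) = (10/12)(9/11) = 15/22; P(data | jar C) = (8/10)(7/9) = 28/45; P(data | jar D) = (1/10)(0/9) = 0.
The prior-weighted likelihoods are 1/7 · 5/33 = 5/231, 2/7 · 15/22 = 15/77, 3/7 · 28/45 = 4/15, 1/7 · 0 = 0; summing to 186/385.
Dividing through by the total gives posterior P(jar A | data) = 25/558, P(jar B | data) = 25/62, P(jar C | data) = 154/279, P(jar D | data) = 0.
So P(green next | data) = Σ P(green next | H) P(H | data) = (3/10)(25/558) + (4/5)(25/62) + (3/4)(154/279) = 3/4.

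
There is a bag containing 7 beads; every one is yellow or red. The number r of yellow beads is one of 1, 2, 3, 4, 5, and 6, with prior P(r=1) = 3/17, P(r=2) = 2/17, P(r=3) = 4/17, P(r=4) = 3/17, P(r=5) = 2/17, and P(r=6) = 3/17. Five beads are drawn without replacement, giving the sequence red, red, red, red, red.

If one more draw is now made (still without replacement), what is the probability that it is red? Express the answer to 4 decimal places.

For each hypothesis, P(data | H) works out to: P(data | r = 1) = (6/7)(5/6)(4/5)(3/4)(2/3) = 2/7; P(data | r = 2) = (5/7)(4/6)(3/5)(2/4)(1/3) = 1/21; P(data | r = 3) = (4/7)(3/6)(2/5)(1/4)(0/3) = 0; P(data | r = 4) = (3/7)(2/6)(1/5)(0/4) = 0; P(data | r = 5) = (2/7)(1/6)(0/5) = 0; P(data | r = 6) = (1/7)(0/6) = 0.
Weighting by the prior gives 3/17 · 2/7 = 6/119, 2/17 · 1/21 = 2/357, 4/17 · 0 = 0, 3/17 · 0 = 0, 2/17 · 0 = 0, 3/17 · 0 = 0; with total 20/357.
Dividing through by the total gives posterior P(r = 1 | data) = 9/10, P(r = 2 | data) = 1/10, P(r = 3 | data) = 0, P(r = 4 | data) = 0, P(r = 5 | data) = 0, P(r = 6 | data) = 0.
The predictive probability is P(red next | data) = (1/2)(9/10) + (0)(1/10) = 9/20.

0.4500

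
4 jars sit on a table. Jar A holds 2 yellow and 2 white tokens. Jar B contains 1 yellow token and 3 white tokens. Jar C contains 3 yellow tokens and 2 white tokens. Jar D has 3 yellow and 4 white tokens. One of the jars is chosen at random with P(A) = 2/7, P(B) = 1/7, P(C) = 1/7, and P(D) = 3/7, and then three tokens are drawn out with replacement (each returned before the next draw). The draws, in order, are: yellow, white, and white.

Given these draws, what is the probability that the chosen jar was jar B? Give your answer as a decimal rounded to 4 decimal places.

Under each hypothesis, the probability of the observed sequence is: P(data | jar A) = (2/4)(2/4)(2/4) = 0.125; P(data | jar B) = (1/4)(3/4)(3/4) = 0.14062; P(data | jar C) = (3/5)(2/5)(2/5) = 0.096; P(data | jar D) = (3/7)(4/7)(4/7) = 0.13994.
Weighting by the prior gives 2/7 · 0.125 = 0.035714, 1/7 · 0.14062 = 0.020089, 1/7 · 0.096 = 0.013714, 3/7 · 0.13994 = 0.059975; these sum to 0.12949.
Hence P(jar B | data) = (0.020089) / (0.12949) = 0.15514.

0.1551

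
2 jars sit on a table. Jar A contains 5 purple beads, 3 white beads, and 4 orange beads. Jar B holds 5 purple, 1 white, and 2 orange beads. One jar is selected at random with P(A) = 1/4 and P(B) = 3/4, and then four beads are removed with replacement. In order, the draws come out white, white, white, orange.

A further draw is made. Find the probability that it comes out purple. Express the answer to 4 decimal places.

Under each hypothesis, the probability of the observed sequence is: P(data | jar A) = (3/12)(3/12)(3/12)(4/12) = 0.0052083; P(data | jar B) = (1/8)(1/8)(1/8)(2/8) = 0.00048828.
The prior-weighted likelihoods are 1/4 · 0.0052083 = 0.0013021, 3/4 · 0.00048828 = 0.00036621; summing to 0.0016683.
Dividing through by the total gives posterior P(jar A | data) = 0.78049, P(jar B | data) = 0.21951.
Averaging over the posterior, P(purple next | data) = (5/12)(0.78049) + (5/8)(0.21951) = 0.4624.

0.4624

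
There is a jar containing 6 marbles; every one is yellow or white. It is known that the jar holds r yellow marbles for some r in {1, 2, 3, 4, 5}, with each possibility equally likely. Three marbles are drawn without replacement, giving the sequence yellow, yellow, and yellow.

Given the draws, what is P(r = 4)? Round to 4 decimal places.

Compute the likelihood of the observed sequence for each case: P(data | r = 1) = (1/6)(0/5) = 0; P(data | r = 2) = (2/6)(1/5)(0/4) = 0; P(data | r = 3) = (3/6)(2/5)(1/4) = 1/20; P(data | r = 4) = (4/6)(3/5)(2/4) = 1/5; P(data | r = 5) = (5/6)(4/5)(3/4) = 1/2.
The prior-weighted likelihoods are 1/5 · 0 = 0, 1/5 · 0 = 0, 1/5 · 1/20 = 1/100, 1/5 · 1/5 = 1/25, 1/5 · 1/2 = 1/10; summing to 3/20.
Hence P(r = 4 | data) = (1/25) / (3/20) = 4/15.

0.2667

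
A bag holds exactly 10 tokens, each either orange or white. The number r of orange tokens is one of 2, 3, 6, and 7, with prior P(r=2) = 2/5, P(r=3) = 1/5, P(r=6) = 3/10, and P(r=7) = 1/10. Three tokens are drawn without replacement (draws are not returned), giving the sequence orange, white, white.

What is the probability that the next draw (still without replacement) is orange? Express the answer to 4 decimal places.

Under each hypothesis, the probability of the observed sequence is: P(data | r = 2) = (2/10)(8/9)(7/8) = 0.15556; P(data | r = 3) = (3/10)(7/9)(6/8) = 0.175; P(data | r = 6) = (6/10)(4/9)(3/8) = 0.1; P(data | r = 7) = (7/10)(3/9)(2/8) = 0.058333.
The prior-weighted likelihoods are 2/5 · 0.15556 = 0.062222, 1/5 · 0.175 = 0.035, 3/10 · 0.1 = 0.03, 1/10 · 0.058333 = 0.0058333; these sum to 0.13306.
Dividing through by the total gives posterior P(r = 2 | data) = 0.46764, P(r = 3 | data) = 0.26305, P(r = 6 | data) = 0.22547, P(r = 7 | data) = 0.043841.
So P(orange next | data) = Σ P(orange next | H) P(H | data) = (1/7)(0.46764) + (2/7)(0.26305) + (5/7)(0.22547) + (6/7)(0.043841) = 0.34059.

0.3406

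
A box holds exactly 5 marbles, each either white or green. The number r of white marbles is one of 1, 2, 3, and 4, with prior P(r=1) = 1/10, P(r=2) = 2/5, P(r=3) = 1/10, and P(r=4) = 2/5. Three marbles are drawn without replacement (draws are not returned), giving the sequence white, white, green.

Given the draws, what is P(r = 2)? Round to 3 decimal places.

0.286

Compute the likelihood of the observed sequence for each case: P(data | r = 1) = (1/5)(0/4) = 0; P(data | r = 2) = (2/5)(1/4)(3/3) = 1/10; P(data | r = 3) = (3/5)(2/4)(2/3) = 1/5; P(data | r = 4) = (4/5)(3/4)(1/3) = 1/5.
Weighting by the prior gives 1/10 · 0 = 0, 2/5 · 1/10 = 1/25, 1/10 · 1/5 = 1/50, 2/5 · 1/5 = 2/25; with total 7/50.
So P(r = 2 | data) = (1/25) / (7/50) = 2/7.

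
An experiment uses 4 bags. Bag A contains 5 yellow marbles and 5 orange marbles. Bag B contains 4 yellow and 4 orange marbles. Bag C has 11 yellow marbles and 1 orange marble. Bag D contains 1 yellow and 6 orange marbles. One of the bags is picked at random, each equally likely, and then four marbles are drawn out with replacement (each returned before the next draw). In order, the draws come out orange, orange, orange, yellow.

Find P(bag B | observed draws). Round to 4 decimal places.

0.2900

Under each hypothesis, the probability of the observed sequence is: P(data | bag A) = (5/10)(5/10)(5/10)(5/10) = 0.0625; P(data | bag B) = (4/8)(4/8)(4/8)(4/8) = 0.0625; P(data | bag C) = (1/12)(1/12)(1/12)(11/12) = 0.00053048; P(data | bag D) = (6/7)(6/7)(6/7)(1/7) = 0.089963.
The prior-weighted likelihoods are 1/4 · 0.0625 = 0.015625, 1/4 · 0.0625 = 0.015625, 1/4 · 0.00053048 = 0.00013262, 1/4 · 0.089963 = 0.022491; these sum to 0.053873.
So P(bag B | data) = (0.015625) / (0.053873) = 0.29003.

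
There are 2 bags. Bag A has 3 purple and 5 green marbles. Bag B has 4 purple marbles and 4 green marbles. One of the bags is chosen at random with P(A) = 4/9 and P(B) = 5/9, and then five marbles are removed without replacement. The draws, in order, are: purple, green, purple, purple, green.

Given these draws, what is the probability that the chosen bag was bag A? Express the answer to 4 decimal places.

0.2500

Under each hypothesis, the probability of the observed sequence is: P(data | bag A) = (3/8)(5/7)(2/6)(1/5)(4/4) = 1/56; P(data | bag B) = (4/8)(4/7)(3/6)(2/5)(3/4) = 3/70.
The prior-weighted likelihoods are 4/9 · 1/56 = 1/126, 5/9 · 3/70 = 1/42; summing to 2/63.
Therefore the posterior P(bag A | data) = (1/126) / (2/63) = 1/4.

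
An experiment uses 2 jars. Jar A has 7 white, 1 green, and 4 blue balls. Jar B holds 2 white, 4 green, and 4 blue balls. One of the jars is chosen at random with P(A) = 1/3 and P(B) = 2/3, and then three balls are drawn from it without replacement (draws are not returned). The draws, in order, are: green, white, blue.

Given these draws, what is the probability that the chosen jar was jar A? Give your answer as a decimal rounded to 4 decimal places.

0.1927

For each hypothesis, P(data | H) works out to: P(data | jar A) = (1/12)(7/11)(4/10) = 0.021212; P(data | jar B) = (4/10)(2/9)(4/8) = 0.044444.
The prior-weighted likelihoods are 1/3 · 0.021212 = 0.0070707, 2/3 · 0.044444 = 0.02963; summing to 0.0367.
Hence P(jar A | data) = (0.0070707) / (0.0367) = 0.19266.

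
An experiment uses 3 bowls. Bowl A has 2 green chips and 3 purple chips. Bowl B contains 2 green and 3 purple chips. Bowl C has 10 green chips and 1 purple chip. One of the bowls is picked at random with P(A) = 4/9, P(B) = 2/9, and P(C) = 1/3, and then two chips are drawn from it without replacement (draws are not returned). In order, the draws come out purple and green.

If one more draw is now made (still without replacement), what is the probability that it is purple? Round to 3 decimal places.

Compute the likelihood of the observed sequence for each case: P(data | bowl A) = (3/5)(2/4) = 3/10; P(data | bowl B) = (3/5)(2/4) = 3/10; P(data | bowl C) = (1/11)(10/10) = 1/11.
The prior-weighted likelihoods are 4/9 · 3/10 = 2/15, 2/9 · 3/10 = 1/15, 1/3 · 1/11 = 1/33; with total 38/165.
Dividing through by the total gives posterior P(bowl A | data) = 11/19, P(bowl B | data) = 11/38, P(bowl C | data) = 5/38.
So P(purple next | data) = Σ P(purple next | H) P(H | data) = (2/3)(11/19) + (2/3)(11/38) + (0)(5/38) = 11/19.

0.579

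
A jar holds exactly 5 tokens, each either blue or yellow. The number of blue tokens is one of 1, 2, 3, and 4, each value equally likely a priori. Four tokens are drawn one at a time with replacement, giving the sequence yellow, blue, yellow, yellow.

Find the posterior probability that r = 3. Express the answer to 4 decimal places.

0.1644

The likelihood of the observed sequence under each hypothesis: P(data | r = 1) = (4/5)(1/5)(4/5)(4/5) = 0.1024; P(data | r = 2) = (3/5)(2/5)(3/5)(3/5) = 0.0864; P(data | r = 3) = (2/5)(3/5)(2/5)(2/5) = 0.0384; P(data | r = 4) = (1/5)(4/5)(1/5)(1/5) = 0.0064.
The prior-weighted likelihoods are 1/4 · 0.1024 = 0.0256, 1/4 · 0.0864 = 0.0216, 1/4 · 0.0384 = 0.0096, 1/4 · 0.0064 = 0.0016; these sum to 0.0584.
Hence P(r = 3 | data) = (0.0096) / (0.0584) = 0.16438.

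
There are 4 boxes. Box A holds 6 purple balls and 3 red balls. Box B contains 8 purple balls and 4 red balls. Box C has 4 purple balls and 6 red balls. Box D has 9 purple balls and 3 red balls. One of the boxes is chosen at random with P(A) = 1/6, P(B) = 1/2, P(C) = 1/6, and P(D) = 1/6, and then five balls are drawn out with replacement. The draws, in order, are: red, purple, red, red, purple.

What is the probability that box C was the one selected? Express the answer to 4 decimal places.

The likelihood of the observed sequence under each hypothesis: P(data | box A) = (3/9)(6/9)(3/9)(3/9)(6/9) = 0.016461; P(data | box B) = (4/12)(8/12)(4/12)(4/12)(8/12) = 0.016461; P(data | box C) = (6/10)(4/10)(6/10)(6/10)(4/10) = 0.03456; P(data | box D) = (3/12)(9/12)(3/12)(3/12)(9/12) = 0.0087891.
The prior-weighted likelihoods are 1/6 · 0.016461 = 0.0027435, 1/2 · 0.016461 = 0.0082305, 1/6 · 0.03456 = 0.00576, 1/6 · 0.0087891 = 0.0014648; these sum to 0.018199.
By Bayes' rule, P(box C | data) = (0.00576) / (0.018199) = 0.3165.

0.3165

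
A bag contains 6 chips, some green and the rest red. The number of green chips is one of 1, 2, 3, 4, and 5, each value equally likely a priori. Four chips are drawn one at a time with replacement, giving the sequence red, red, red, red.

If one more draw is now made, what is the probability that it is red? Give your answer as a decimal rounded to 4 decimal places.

The likelihood of the observed sequence under each hypothesis: P(data | r = 1) = (5/6)(5/6)(5/6)(5/6) = 0.48225; P(data | r = 2) = (4/6)(4/6)(4/6)(4/6) = 0.19753; P(data | r = 3) = (3/6)(3/6)(3/6)(3/6) = 0.0625; P(data | r = 4) = (2/6)(2/6)(2/6)(2/6) = 0.012346; P(data | r = 5) = (1/6)(1/6)(1/6)(1/6) = 0.0007716.
Weighting by the prior gives 1/5 · 0.48225 = 0.096451, 1/5 · 0.19753 = 0.039506, 1/5 · 0.0625 = 0.0125, 1/5 · 0.012346 = 0.0024691, 1/5 · 0.0007716 = 0.00015432; with total 0.15108.
Normalising, the posterior is P(r = 1 | data) = 0.63841, P(r = 2 | data) = 0.26149, P(r = 3 | data) = 0.082737, P(r = 4 | data) = 0.016343, P(r = 5 | data) = 0.0010215.
The predictive probability is P(red next | data) = (5/6)(0.63841) + (2/3)(0.26149) + (1/2)(0.082737) + (1/3)(0.016343) + (1/6)(0.0010215) = 0.75332.

0.7533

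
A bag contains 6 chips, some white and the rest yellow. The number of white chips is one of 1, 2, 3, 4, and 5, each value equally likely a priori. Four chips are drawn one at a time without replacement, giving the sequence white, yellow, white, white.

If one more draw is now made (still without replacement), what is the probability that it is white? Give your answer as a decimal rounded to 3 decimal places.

0.667

Under each hypothesis, the probability of the observed sequence is: P(data | r = 1) = (1/6)(5/5)(0/4) = 0; P(data | r = 2) = (2/6)(4/5)(1/4)(0/3) = 0; P(data | r = 3) = (3/6)(3/5)(2/4)(1/3) = 1/20; P(data | r = 4) = (4/6)(2/5)(3/4)(2/3) = 2/15; P(data | r = 5) = (5/6)(1/5)(4/4)(3/3) = 1/6.
Multiplying each by its prior: 1/5 · 0 = 0, 1/5 · 0 = 0, 1/5 · 1/20 = 1/100, 1/5 · 2/15 = 2/75, 1/5 · 1/6 = 1/30; summing to 7/100.
The posterior is then P(r = 1 | data) = 0, P(r = 2 | data) = 0, P(r = 3 | data) = 1/7, P(r = 4 | data) = 8/21, P(r = 5 | data) = 10/21.
The predictive probability is P(white next | data) = (0)(1/7) + (1/2)(8/21) + (1)(10/21) = 2/3.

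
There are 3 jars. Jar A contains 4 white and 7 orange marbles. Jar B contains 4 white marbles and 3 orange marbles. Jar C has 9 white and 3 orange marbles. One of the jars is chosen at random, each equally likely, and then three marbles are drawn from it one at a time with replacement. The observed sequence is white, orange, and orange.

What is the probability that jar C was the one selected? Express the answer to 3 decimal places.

Compute the likelihood of the observed sequence for each case: P(data | jar A) = (4/11)(7/11)(7/11) = 0.14726; P(data | jar B) = (4/7)(3/7)(3/7) = 0.10496; P(data | jar C) = (9/12)(3/12)(3/12) = 0.046875.
The prior-weighted likelihoods are 1/3 · 0.14726 = 0.049086, 1/3 · 0.10496 = 0.034985, 1/3 · 0.046875 = 0.015625; with total 0.099696.
Hence P(jar C | data) = (0.015625) / (0.099696) = 0.15673.

0.157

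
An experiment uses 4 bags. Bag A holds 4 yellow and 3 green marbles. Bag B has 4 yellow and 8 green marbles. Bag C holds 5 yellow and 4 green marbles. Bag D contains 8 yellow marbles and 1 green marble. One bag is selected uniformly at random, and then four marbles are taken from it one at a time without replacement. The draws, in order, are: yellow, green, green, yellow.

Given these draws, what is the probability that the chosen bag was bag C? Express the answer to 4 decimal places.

For each hypothesis, P(data | H) works out to: P(data | bag A) = (4/7)(3/6)(2/5)(3/4) = 0.085714; P(data | bag B) = (4/12)(8/11)(7/10)(3/9) = 0.056566; P(data | bag C) = (5/9)(4/8)(3/7)(4/6) = 0.079365; P(data | bag D) = (8/9)(1/8)(0/7) = 0.
Multiplying each by its prior: 1/4 · 0.085714 = 0.021429, 1/4 · 0.056566 = 0.014141, 1/4 · 0.079365 = 0.019841, 1/4 · 0 = 0; summing to 0.055411.
Therefore the posterior P(bag C | data) = (0.019841) / (0.055411) = 0.35807.

0.3581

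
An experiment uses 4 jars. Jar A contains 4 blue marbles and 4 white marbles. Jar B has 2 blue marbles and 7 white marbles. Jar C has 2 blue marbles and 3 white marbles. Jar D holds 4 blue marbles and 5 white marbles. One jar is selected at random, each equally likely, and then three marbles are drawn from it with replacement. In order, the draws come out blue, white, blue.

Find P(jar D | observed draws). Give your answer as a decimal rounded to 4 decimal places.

0.2973

For each hypothesis, P(data | H) works out to: P(data | jar A) = (4/8)(4/8)(4/8) = 0.125; P(data | jar B) = (2/9)(7/9)(2/9) = 0.038409; P(data | jar C) = (2/5)(3/5)(2/5) = 0.096; P(data | jar D) = (4/9)(5/9)(4/9) = 0.10974.
The prior-weighted likelihoods are 1/4 · 0.125 = 0.03125, 1/4 · 0.038409 = 0.0096022, 1/4 · 0.096 = 0.024, 1/4 · 0.10974 = 0.027435; these sum to 0.092287.
Hence P(jar D | data) = (0.027435) / (0.092287) = 0.29728.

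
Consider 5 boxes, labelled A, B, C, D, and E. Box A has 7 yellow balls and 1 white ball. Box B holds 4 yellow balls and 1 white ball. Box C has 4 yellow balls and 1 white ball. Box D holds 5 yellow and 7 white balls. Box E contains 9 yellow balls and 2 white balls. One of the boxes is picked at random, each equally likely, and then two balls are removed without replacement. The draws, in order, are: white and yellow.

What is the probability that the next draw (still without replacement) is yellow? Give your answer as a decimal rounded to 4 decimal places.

0.8141

Compute the likelihood of the observed sequence for each case: P(data | box A) = (1/8)(7/7) = 0.125; P(data | box B) = (1/5)(4/4) = 0.2; P(data | box C) = (1/5)(4/4) = 0.2; P(data | box D) = (7/12)(5/11) = 0.26515; P(data | box E) = (2/11)(9/10) = 0.16364.
Multiplying each by its prior: 1/5 · 0.125 = 0.025, 1/5 · 0.2 = 0.04, 1/5 · 0.2 = 0.04, 1/5 · 0.26515 = 0.05303, 1/5 · 0.16364 = 0.032727; these sum to 0.19076.
Normalising, the posterior is P(box A | data) = 0.13106, P(box B | data) = 0.20969, P(box C | data) = 0.20969, P(box D | data) = 0.278, P(box E | data) = 0.17156.
Averaging over the posterior, P(yellow next | data) = (1)(0.13106) + (1)(0.20969) + (1)(0.20969) + (2/5)(0.278) + (8/9)(0.17156) = 0.81414.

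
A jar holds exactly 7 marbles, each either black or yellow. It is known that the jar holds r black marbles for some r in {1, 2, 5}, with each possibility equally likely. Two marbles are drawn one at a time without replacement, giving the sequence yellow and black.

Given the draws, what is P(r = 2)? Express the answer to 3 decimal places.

Compute the likelihood of the observed sequence for each case: P(data | r = 1) = (6/7)(1/6) = 1/7; P(data | r = 2) = (5/7)(2/6) = 5/21; P(data | r = 5) = (2/7)(5/6) = 5/21.
Multiplying each by its prior: 1/3 · 1/7 = 1/21, 1/3 · 5/21 = 5/63, 1/3 · 5/21 = 5/63; summing to 13/63.
By Bayes' rule, P(r = 2 | data) = (5/63) / (13/63) = 5/13.

0.385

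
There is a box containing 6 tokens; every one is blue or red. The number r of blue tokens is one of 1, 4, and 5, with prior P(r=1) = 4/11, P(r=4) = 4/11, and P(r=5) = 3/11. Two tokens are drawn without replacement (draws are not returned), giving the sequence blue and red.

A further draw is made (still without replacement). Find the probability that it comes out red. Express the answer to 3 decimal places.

Under each hypothesis, the probability of the observed sequence is: P(data | r = 1) = (1/6)(5/5) = 1/6; P(data | r = 4) = (4/6)(2/5) = 4/15; P(data | r = 5) = (5/6)(1/5) = 1/6.
Multiplying each by its prior: 4/11 · 1/6 = 2/33, 4/11 · 4/15 = 16/165, 3/11 · 1/6 = 1/22; these sum to 67/330.
Dividing through by the total gives posterior P(r = 1 | data) = 20/67, P(r = 4 | data) = 32/67, P(r = 5 | data) = 15/67.
The predictive probability is P(red next | data) = (1)(20/67) + (1/4)(32/67) + (0)(15/67) = 28/67.

0.418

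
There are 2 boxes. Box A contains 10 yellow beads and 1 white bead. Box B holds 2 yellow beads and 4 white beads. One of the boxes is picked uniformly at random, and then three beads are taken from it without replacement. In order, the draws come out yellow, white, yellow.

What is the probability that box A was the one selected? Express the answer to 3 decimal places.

0.577

Compute the likelihood of the observed sequence for each case: P(data | box A) = (10/11)(1/10)(9/9) = 1/11; P(data | box B) = (2/6)(4/5)(1/4) = 1/15.
Weighting by the prior gives 1/2 · 1/11 = 1/22, 1/2 · 1/15 = 1/30; with total 13/165.
Hence P(box A | data) = (1/22) / (13/165) = 15/26.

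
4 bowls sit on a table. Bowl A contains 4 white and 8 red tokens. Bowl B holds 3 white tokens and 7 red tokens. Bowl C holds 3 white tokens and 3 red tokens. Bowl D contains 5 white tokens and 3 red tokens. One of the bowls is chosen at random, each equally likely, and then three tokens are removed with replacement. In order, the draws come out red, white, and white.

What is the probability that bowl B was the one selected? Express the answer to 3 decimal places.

0.154

Compute the likelihood of the observed sequence for each case: P(data | bowl A) = (8/12)(4/12)(4/12) = 0.074074; P(data | bowl B) = (7/10)(3/10)(3/10) = 0.063; P(data | bowl C) = (3/6)(3/6)(3/6) = 0.125; P(data | bowl D) = (3/8)(5/8)(5/8) = 0.14648.
Weighting by the prior gives 1/4 · 0.074074 = 0.018519, 1/4 · 0.063 = 0.01575, 1/4 · 0.125 = 0.03125, 1/4 · 0.14648 = 0.036621; with total 0.10214.
By Bayes' rule, P(bowl B | data) = (0.01575) / (0.10214) = 0.1542.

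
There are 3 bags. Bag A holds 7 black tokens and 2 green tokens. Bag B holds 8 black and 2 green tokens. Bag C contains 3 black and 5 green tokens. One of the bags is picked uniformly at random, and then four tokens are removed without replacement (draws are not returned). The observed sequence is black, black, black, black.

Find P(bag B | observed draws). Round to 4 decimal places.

0.5455

Under each hypothesis, the probability of the observed sequence is: P(data | bag A) = (7/9)(6/8)(5/7)(4/6) = 5/18; P(data | bag B) = (8/10)(7/9)(6/8)(5/7) = 1/3; P(data | bag C) = (3/8)(2/7)(1/6)(0/5) = 0.
The prior-weighted likelihoods are 1/3 · 5/18 = 5/54, 1/3 · 1/3 = 1/9, 1/3 · 0 = 0; these sum to 11/54.
By Bayes' rule, P(bag B | data) = (1/9) / (11/54) = 6/11.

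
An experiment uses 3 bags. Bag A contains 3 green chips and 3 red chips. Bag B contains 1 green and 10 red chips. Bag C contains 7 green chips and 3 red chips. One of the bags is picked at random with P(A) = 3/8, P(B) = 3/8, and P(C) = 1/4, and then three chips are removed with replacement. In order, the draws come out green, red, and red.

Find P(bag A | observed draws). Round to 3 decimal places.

Compute the likelihood of the observed sequence for each case: P(data | bag A) = (3/6)(3/6)(3/6) = 0.125; P(data | bag B) = (1/11)(10/11)(10/11) = 0.075131; P(data | bag C) = (7/10)(3/10)(3/10) = 0.063.
The prior-weighted likelihoods are 3/8 · 0.125 = 0.046875, 3/8 · 0.075131 = 0.028174, 1/4 · 0.063 = 0.01575; with total 0.090799.
So P(bag A | data) = (0.046875) / (0.090799) = 0.51625.

0.516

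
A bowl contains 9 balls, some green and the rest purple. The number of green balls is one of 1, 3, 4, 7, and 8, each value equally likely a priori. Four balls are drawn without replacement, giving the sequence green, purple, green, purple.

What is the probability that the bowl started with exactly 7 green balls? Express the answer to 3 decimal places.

The likelihood of the observed sequence under each hypothesis: P(data | r = 1) = (1/9)(8/8)(0/7) = 0; P(data | r = 3) = (3/9)(6/8)(2/7)(5/6) = 5/84; P(data | r = 4) = (4/9)(5/8)(3/7)(4/6) = 5/63; P(data | r = 7) = (7/9)(2/8)(6/7)(1/6) = 1/36; P(data | r = 8) = (8/9)(1/8)(7/7)(0/6) = 0.
Weighting by the prior gives 1/5 · 0 = 0, 1/5 · 5/84 = 1/84, 1/5 · 5/63 = 1/63, 1/5 · 1/36 = 1/180, 1/5 · 0 = 0; with total 1/30.
Therefore the posterior P(r = 7 | data) = (1/180) / (1/30) = 1/6.

0.167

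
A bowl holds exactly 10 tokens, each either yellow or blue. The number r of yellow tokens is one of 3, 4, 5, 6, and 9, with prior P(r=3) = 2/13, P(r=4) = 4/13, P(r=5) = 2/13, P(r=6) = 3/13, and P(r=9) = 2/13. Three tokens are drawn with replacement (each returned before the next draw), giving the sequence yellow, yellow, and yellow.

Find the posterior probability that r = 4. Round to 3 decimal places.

The likelihood of the observed sequence under each hypothesis: P(data | r = 3) = (3/10)(3/10)(3/10) = 0.027; P(data | r = 4) = (4/10)(4/10)(4/10) = 0.064; P(data | r = 5) = (5/10)(5/10)(5/10) = 0.125; P(data | r = 6) = (6/10)(6/10)(6/10) = 0.216; P(data | r = 9) = (9/10)(9/10)(9/10) = 0.729.
The prior-weighted likelihoods are 2/13 · 0.027 = 0.0041538, 4/13 · 0.064 = 0.019692, 2/13 · 0.125 = 0.019231, 3/13 · 0.216 = 0.049846, 2/13 · 0.729 = 0.11215; with total 0.20508.
Therefore the posterior P(r = 4 | data) = (0.019692) / (0.20508) = 0.096024.

0.096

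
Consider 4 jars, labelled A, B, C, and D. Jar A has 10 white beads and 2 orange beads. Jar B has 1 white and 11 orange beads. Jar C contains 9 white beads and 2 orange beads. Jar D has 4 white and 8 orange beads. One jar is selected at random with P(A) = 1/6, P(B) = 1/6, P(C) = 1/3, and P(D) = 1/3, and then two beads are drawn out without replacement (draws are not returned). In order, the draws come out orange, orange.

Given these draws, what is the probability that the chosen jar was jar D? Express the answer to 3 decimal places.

0.490

For each hypothesis, P(data | H) works out to: P(data | jar A) = (2/12)(1/11) = 1/66; P(data | jar B) = (11/12)(10/11) = 5/6; P(data | jar C) = (2/11)(1/10) = 1/55; P(data | jar D) = (8/12)(7/11) = 14/33.
Multiplying each by its prior: 1/6 · 1/66 = 1/396, 1/6 · 5/6 = 5/36, 1/3 · 1/55 = 1/165, 1/3 · 14/33 = 14/99; these sum to 13/45.
So P(jar D | data) = (14/99) / (13/45) = 70/143.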